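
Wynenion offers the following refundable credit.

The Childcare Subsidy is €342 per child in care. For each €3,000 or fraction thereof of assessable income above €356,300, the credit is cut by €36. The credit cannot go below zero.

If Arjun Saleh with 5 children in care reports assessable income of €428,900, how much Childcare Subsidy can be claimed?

€810

Childcare Subsidy: base = 5 × €342 = €1,710. income exceeds €356,300 by €72,600, which is 25 full-or-partial €3,000 increments; reduction = 25 × €36 = €900, leaving €810.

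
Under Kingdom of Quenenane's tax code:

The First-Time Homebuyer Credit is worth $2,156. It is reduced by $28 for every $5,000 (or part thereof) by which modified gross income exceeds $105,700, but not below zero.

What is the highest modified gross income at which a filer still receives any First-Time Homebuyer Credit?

$485,700

After 76 increments the reduction is 76 × $28 = $2,128, leaving $28; one more increment wipes it out. Increment 76 ends at excess 76 × $5,000 = $380,000, so the highest qualifying income is $105,700 + $380,000 = $485,700.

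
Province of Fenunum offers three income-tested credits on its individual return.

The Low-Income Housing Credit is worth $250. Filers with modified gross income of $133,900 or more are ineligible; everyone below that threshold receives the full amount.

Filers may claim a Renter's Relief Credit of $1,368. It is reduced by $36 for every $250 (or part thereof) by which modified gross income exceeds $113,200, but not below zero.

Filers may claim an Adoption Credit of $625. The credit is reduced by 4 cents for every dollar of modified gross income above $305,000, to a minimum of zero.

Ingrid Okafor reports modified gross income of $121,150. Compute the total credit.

Low-Income Housing Credit: $121,150 is below the $133,900 cutoff, so the full $250 applies.
Renter's Relief Credit: income exceeds $113,200 by $7,950, which is 32 full-or-partial $250 increments; reduction = 32 × $36 = $1,152, leaving $216.
Adoption Credit: $121,150 is at or below the $305,000 threshold, so the full $625 applies.
Total: $250 + $216 + $625 = $1,091.

$1,091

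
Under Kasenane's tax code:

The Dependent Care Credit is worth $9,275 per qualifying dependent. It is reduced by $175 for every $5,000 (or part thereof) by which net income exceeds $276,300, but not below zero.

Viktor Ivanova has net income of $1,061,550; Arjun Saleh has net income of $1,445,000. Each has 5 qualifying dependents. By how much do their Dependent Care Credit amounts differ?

Viktor ($1,061,550): Dependent Care Credit: base = 5 × $9,275 = $46,375. income exceeds $276,300 by $785,250, which is 158 full-or-partial $5,000 increments; reduction = 158 × $175 = $27,650, leaving $18,725.
Arjun ($1,445,000): Dependent Care Credit: base = 5 × $9,275 = $46,375. income exceeds $276,300 by $1,168,700, which is 234 full-or-partial $5,000 increments; reduction = 234 × $175 = $40,950, leaving $5,425.
Difference: |$18,725 − $5,425| = $13,300.

$13,300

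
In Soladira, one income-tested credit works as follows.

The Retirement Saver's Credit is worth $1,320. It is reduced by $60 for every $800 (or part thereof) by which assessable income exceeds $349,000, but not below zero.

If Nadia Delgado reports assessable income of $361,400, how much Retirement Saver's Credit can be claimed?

$360

Retirement Saver's Credit: income exceeds $349,000 by $12,400, which is 16 full-or-partial $800 increments; reduction = 16 × $60 = $960, leaving $360.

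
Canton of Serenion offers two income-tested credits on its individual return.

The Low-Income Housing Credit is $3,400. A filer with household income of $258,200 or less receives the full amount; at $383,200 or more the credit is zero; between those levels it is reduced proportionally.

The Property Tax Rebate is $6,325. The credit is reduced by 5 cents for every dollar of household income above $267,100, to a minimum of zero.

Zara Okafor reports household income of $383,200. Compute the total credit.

Low-Income Housing Credit: $383,200 is at or above $383,200, so the credit is $0.
Property Tax Rebate: 5% of the $116,100 excess over $267,100 is $5,805; credit = $6,325 − $5,805 = $520.
Total: $0 + $520 = $520.

$520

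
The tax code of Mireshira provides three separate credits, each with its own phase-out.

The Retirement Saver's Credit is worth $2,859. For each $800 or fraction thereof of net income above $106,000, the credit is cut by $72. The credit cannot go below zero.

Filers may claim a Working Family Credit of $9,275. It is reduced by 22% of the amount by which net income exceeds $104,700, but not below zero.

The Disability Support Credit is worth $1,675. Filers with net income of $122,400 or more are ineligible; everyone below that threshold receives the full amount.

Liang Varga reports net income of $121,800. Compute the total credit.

Retirement Saver's Credit: income exceeds $106,000 by $15,800, which is 20 full-or-partial $800 increments; reduction = 20 × $72 = $1,440, leaving $1,419.
Working Family Credit: 22% of the $17,100 excess over $104,700 is $3,762; credit = $9,275 − $3,762 = $5,513.
Disability Support Credit: $121,800 is below the $122,400 cutoff, so the full $1,675 applies.
Total: $1,419 + $5,513 + $1,675 = $8,607.

$8,607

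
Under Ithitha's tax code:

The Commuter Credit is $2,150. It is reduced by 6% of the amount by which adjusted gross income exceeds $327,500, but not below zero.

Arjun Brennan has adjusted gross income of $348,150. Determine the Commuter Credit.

Commuter Credit: 6% of the $20,650 excess over $327,500 is $1,239; credit = $2,150 − $1,239 = $911.

$911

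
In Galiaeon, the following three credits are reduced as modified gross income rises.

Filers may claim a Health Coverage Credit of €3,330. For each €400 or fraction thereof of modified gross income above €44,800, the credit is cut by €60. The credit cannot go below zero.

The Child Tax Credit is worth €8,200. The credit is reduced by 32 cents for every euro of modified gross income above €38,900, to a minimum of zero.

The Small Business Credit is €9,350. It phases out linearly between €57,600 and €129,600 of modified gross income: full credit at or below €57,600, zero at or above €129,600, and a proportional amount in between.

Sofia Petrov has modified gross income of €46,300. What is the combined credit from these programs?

€18,272

Health Coverage Credit: income exceeds €44,800 by €1,500, which is 4 full-or-partial €400 increments; reduction = 4 × €60 = €240, leaving €3,090.
Child Tax Credit: 32% of the €7,400 excess over €38,900 is €2,368; credit = €8,200 − €2,368 = €5,832.
Small Business Credit: €46,300 is at or below the €57,600 threshold, so the full €9,350 applies.
Total: €3,090 + €5,832 + €9,350 = €18,272.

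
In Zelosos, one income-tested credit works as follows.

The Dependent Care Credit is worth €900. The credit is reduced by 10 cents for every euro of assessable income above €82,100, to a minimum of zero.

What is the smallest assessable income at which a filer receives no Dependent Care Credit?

€91,100

The credit falls by 10% of each euro above €82,100, so it reaches zero when the excess is €900 / 10% = €9,000: income = €82,100 + €9,000 = €91,100.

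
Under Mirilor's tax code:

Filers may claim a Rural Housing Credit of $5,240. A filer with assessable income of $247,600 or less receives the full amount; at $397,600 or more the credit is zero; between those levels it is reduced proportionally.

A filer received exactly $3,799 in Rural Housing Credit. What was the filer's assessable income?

$288,850

$3,799 is 3,799/5,240 of the full $5,240, so 1,441/5,240 of the $150,000 range has been used: income = $247,600 + $150,000 × 1,441/5,240 = $288,850.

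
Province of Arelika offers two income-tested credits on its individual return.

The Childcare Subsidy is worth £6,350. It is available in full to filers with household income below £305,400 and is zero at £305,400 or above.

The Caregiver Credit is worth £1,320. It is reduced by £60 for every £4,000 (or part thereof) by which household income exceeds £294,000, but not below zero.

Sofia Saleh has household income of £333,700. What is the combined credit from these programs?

Childcare Subsidy: £333,700 meets or exceeds the £305,400 cutoff, so the credit is £0.
Caregiver Credit: income exceeds £294,000 by £39,700, which is 10 full-or-partial £4,000 increments; reduction = 10 × £60 = £600, leaving £720.
Total: £0 + £720 = £720.

£720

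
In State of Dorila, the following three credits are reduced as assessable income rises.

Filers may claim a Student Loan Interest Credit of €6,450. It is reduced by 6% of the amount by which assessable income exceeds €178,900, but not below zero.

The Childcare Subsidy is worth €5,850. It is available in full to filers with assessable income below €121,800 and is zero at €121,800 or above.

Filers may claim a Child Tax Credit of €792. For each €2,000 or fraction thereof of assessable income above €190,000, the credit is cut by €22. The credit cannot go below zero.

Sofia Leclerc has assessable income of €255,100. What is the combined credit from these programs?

Student Loan Interest Credit: 6% of the €76,200 excess over €178,900 is €4,572; credit = €6,450 − €4,572 = €1,878.
Childcare Subsidy: €255,100 meets or exceeds the €121,800 cutoff, so the credit is €0.
Child Tax Credit: income exceeds €190,000 by €65,100, which is 33 full-or-partial €2,000 increments; reduction = 33 × €22 = €726, leaving €66.
Total: €1,878 + €0 + €66 = €1,944.

€1,944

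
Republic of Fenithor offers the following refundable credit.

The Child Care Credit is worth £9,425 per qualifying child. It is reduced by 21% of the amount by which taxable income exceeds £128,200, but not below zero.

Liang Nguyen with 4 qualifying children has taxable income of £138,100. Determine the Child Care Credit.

Child Care Credit: base = 4 × £9,425 = £37,700. 21% of the £9,900 excess over £128,200 is £2,079; credit = £37,700 − £2,079 = £35,621.

£35,621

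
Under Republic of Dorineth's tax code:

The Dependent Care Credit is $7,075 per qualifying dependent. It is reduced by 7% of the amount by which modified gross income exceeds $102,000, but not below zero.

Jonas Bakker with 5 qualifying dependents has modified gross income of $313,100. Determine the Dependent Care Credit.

Dependent Care Credit: base = 5 × $7,075 = $35,375. 7% of the $211,100 excess over $102,000 is $14,777; credit = $35,375 − $14,777 = $20,598.

$20,598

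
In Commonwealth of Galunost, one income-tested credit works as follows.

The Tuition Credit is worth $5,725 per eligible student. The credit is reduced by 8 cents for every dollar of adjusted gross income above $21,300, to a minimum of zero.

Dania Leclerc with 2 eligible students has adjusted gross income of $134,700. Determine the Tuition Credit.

Tuition Credit: base = 2 × $5,725 = $11,450. 8% of the $113,400 excess over $21,300 is $9,072; credit = $11,450 − $9,072 = $2,378.

$2,378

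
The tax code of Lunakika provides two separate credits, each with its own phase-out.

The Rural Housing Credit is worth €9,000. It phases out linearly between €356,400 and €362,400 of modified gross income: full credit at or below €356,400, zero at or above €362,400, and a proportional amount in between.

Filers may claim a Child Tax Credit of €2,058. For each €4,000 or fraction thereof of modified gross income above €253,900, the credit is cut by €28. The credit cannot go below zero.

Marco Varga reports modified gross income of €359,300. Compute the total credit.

€5,952

Rural Housing Credit: €359,300 is €2,900 into a €6,000 phase-out range, leaving 3,100/6,000 of the credit: €9,000 × 3,100/6,000 = €4,650.
Child Tax Credit: income exceeds €253,900 by €105,400, which is 27 full-or-partial €4,000 increments; reduction = 27 × €28 = €756, leaving €1,302.
Total: €4,650 + €1,302 = €5,952.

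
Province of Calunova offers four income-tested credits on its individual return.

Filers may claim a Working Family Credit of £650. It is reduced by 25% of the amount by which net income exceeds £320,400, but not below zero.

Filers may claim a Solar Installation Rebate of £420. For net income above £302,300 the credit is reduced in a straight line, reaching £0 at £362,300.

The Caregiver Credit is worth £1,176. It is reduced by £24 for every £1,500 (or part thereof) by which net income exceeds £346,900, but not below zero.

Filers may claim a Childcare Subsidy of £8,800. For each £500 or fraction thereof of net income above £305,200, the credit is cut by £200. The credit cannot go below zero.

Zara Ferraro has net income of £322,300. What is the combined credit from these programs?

£3,431

Working Family Credit: 25% of the £1,900 excess over £320,400 is £475; credit = £650 − £475 = £175.
Solar Installation Rebate: £322,300 is £20,000 into a £60,000 phase-out range, leaving 40,000/60,000 of the credit: £420 × 40,000/60,000 = £280.
Caregiver Credit: £322,300 is at or below the £346,900 threshold, so the full £1,176 applies.
Childcare Subsidy: income exceeds £305,200 by £17,100, which is 35 full-or-partial £500 increments; reduction = 35 × £200 = £7,000, leaving £1,800.
Total: £175 + £280 + £1,176 + £1,800 = £3,431.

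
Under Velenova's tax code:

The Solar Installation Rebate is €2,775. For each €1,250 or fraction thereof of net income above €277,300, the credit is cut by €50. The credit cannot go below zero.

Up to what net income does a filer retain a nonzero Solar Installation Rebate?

After 55 increments the reduction is 55 × €50 = €2,750, leaving €25; one more increment wipes it out. Increment 55 ends at excess 55 × €1,250 = €68,750, so the highest qualifying income is €277,300 + €68,750 = €346,050.

€346,050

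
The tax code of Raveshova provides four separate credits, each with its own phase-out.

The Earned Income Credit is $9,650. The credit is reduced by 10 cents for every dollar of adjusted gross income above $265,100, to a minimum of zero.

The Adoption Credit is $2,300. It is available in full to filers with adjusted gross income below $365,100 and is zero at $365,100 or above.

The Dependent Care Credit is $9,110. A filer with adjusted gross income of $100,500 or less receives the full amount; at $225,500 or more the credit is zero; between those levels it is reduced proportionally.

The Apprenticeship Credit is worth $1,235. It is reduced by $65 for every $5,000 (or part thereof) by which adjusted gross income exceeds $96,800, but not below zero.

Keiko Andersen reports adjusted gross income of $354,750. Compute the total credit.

$2,985

Earned Income Credit: 10% of the $89,650 excess over $265,100 is $8,965; credit = $9,650 − $8,965 = $685.
Adoption Credit: $354,750 is below the $365,100 cutoff, so the full $2,300 applies.
Dependent Care Credit: $354,750 is at or above $225,500, so the credit is $0.
Apprenticeship Credit: income exceeds $96,800 by $257,950 → 52 increments × $65 = $3,380 ≥ base, so the credit is $0.
Total: $685 + $2,300 + $0 + $0 = $2,985.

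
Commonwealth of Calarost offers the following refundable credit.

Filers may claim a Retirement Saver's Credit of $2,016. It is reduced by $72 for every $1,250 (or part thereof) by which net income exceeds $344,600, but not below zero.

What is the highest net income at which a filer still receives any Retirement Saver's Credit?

$378,350

After 27 increments the reduction is 27 × $72 = $1,944, leaving $72; one more increment wipes it out. Increment 27 ends at excess 27 × $1,250 = $33,750, so the highest qualifying income is $344,600 + $33,750 = $378,350.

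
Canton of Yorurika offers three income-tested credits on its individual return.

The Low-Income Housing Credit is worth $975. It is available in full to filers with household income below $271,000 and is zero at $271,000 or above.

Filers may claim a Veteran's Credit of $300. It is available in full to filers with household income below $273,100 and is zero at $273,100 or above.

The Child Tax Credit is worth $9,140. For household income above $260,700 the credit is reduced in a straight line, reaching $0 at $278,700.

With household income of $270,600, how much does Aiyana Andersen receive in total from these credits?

$5,388

Low-Income Housing Credit: $270,600 is below the $271,000 cutoff, so the full $975 applies.
Veteran's Credit: $270,600 is below the $273,100 cutoff, so the full $300 applies.
Child Tax Credit: $270,600 is $9,900 into a $18,000 phase-out range, leaving 8,100/18,000 of the credit: $9,140 × 8,100/18,000 = $4,113.
Total: $975 + $300 + $4,113 = $5,388.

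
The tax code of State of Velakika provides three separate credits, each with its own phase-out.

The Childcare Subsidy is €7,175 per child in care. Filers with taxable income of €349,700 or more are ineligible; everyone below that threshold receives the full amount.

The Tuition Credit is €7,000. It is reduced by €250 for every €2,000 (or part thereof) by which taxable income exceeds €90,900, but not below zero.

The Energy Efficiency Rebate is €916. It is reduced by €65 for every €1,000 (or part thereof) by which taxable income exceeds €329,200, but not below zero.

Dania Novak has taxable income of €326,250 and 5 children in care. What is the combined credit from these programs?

Childcare Subsidy: base = 5 × €7,175 = €35,875. €326,250 is below the €349,700 cutoff, so the full €35,875 applies.
Tuition Credit: income exceeds €90,900 by €235,350 → 118 increments × €250 = €29,500 ≥ base, so the credit is €0.
Energy Efficiency Rebate: €326,250 is at or below the €329,200 threshold, so the full €916 applies.
Total: €35,875 + €0 + €916 = €36,791.

€36,791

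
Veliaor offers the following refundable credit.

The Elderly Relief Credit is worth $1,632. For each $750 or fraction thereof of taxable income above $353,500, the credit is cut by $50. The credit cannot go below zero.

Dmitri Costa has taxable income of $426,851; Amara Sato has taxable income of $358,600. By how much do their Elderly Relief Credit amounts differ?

$1,282

Dmitri ($426,851): Elderly Relief Credit: income exceeds $353,500 by $73,351 → 98 increments × $50 = $4,900 ≥ base, so the credit is $0.
Amara ($358,600): Elderly Relief Credit: income exceeds $353,500 by $5,100, which is 7 full-or-partial $750 increments; reduction = 7 × $50 = $350, leaving $1,282.
Difference: |$0 − $1,282| = $1,282.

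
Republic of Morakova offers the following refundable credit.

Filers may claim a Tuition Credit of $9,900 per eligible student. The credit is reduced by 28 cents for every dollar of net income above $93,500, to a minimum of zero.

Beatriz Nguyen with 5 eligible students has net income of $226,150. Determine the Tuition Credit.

$12,358

Tuition Credit: base = 5 × $9,900 = $49,500. 28% of the $132,650 excess over $93,500 is $37,142; credit = $49,500 − $37,142 = $12,358.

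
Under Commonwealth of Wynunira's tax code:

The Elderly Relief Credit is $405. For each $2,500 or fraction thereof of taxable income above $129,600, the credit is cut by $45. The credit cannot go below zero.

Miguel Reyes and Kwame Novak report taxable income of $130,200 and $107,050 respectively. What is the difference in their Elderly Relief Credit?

$45

Miguel ($130,200): Elderly Relief Credit: income exceeds $129,600 by $600, which is 1 full-or-partial $2,500 increment; reduction = 1 × $45 = $45, leaving $360.
Kwame ($107,050): Elderly Relief Credit: $107,050 is at or below the $129,600 threshold, so the full $405 applies.
Difference: |$360 − $405| = $45.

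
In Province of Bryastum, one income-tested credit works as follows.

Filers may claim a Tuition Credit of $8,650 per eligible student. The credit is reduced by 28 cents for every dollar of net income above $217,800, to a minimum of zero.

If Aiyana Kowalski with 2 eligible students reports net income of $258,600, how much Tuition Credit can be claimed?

Tuition Credit: base = 2 × $8,650 = $17,300. 28% of the $40,800 excess over $217,800 is $11,424; credit = $17,300 − $11,424 = $5,876.

$5,876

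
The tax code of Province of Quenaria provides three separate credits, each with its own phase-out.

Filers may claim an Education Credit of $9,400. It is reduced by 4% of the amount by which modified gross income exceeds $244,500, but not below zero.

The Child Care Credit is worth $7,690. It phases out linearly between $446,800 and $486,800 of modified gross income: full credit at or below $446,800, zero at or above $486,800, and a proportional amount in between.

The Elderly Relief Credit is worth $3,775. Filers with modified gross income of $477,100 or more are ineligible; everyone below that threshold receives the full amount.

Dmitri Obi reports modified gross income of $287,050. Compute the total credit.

$19,163

Education Credit: 4% of the $42,550 excess over $244,500 is $1,702; credit = $9,400 − $1,702 = $7,698.
Child Care Credit: $287,050 is at or below the $446,800 threshold, so the full $7,690 applies.
Elderly Relief Credit: $287,050 is below the $477,100 cutoff, so the full $3,775 applies.
Total: $7,698 + $7,690 + $3,775 = $19,163.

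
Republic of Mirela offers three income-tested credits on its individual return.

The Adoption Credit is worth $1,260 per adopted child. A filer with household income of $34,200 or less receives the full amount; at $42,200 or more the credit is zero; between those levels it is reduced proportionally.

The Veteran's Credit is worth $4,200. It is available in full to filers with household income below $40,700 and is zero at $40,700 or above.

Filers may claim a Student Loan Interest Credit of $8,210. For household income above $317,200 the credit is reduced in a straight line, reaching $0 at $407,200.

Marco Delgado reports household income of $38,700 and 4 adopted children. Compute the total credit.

Adoption Credit: base = 4 × $1,260 = $5,040. $38,700 is $4,500 into a $8,000 phase-out range, leaving 3,500/8,000 of the credit: $5,040 × 3,500/8,000 = $2,205.
Veteran's Credit: $38,700 is below the $40,700 cutoff, so the full $4,200 applies.
Student Loan Interest Credit: $38,700 is at or below the $317,200 threshold, so the full $8,210 applies.
Total: $2,205 + $4,200 + $8,210 = $14,615.

$14,615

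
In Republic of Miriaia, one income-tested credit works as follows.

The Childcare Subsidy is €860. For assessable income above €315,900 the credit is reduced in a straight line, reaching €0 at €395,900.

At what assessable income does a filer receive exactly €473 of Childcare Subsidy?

€473 is 473/860 of the full €860, so 387/860 of the €80,000 range has been used: income = €315,900 + €80,000 × 387/860 = €351,900.

€351,900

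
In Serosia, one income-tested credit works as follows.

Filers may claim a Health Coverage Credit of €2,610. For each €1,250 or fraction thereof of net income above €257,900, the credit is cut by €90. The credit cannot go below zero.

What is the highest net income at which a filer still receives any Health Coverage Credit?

After 28 increments the reduction is 28 × €90 = €2,520, leaving €90; one more increment wipes it out. Increment 28 ends at excess 28 × €1,250 = €35,000, so the highest qualifying income is €257,900 + €35,000 = €292,900.

€292,900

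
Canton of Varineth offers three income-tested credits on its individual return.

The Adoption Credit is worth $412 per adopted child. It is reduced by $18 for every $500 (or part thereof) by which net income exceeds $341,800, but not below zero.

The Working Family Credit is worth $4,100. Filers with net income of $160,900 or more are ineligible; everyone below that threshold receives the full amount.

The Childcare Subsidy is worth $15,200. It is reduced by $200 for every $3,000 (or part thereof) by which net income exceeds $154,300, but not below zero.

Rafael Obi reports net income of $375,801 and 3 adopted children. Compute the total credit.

Adoption Credit: base = 3 × $412 = $1,236. income exceeds $341,800 by $34,001 → 69 increments × $18 = $1,242 ≥ base, so the credit is $0.
Working Family Credit: $375,801 meets or exceeds the $160,900 cutoff, so the credit is $0.
Childcare Subsidy: income exceeds $154,300 by $221,501, which is 74 full-or-partial $3,000 increments; reduction = 74 × $200 = $14,800, leaving $400.
Total: $0 + $0 + $400 = $400.

$400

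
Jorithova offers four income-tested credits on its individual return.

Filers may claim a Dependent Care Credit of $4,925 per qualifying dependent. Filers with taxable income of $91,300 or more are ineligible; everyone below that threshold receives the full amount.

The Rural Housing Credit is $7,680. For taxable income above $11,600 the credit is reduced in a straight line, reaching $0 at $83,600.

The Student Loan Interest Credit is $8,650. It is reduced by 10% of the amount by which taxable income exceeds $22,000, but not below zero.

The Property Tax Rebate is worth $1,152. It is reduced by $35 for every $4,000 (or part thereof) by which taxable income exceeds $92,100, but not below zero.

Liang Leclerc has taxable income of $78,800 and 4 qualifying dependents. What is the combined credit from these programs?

$24,334

Dependent Care Credit: base = 4 × $4,925 = $19,700. $78,800 is below the $91,300 cutoff, so the full $19,700 applies.
Rural Housing Credit: $78,800 is $67,200 into a $72,000 phase-out range, leaving 4,800/72,000 of the credit: $7,680 × 4,800/72,000 = $512.
Student Loan Interest Credit: 10% of the $56,800 excess over $22,000 is $5,680; credit = $8,650 − $5,680 = $2,970.
Property Tax Rebate: $78,800 is at or below the $92,100 threshold, so the full $1,152 applies.
Total: $19,700 + $512 + $2,970 + $1,152 = $24,334.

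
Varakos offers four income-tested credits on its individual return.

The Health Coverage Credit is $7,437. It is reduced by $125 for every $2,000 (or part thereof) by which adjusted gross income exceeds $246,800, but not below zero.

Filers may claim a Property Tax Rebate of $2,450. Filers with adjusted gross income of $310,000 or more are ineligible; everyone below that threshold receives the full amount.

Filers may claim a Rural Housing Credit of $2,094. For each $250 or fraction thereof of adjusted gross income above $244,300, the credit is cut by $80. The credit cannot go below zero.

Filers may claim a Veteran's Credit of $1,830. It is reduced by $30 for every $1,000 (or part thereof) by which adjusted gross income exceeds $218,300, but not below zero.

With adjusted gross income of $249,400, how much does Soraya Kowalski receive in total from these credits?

$10,921

Health Coverage Credit: income exceeds $246,800 by $2,600, which is 2 full-or-partial $2,000 increments; reduction = 2 × $125 = $250, leaving $7,187.
Property Tax Rebate: $249,400 is below the $310,000 cutoff, so the full $2,450 applies.
Rural Housing Credit: income exceeds $244,300 by $5,100, which is 21 full-or-partial $250 increments; reduction = 21 × $80 = $1,680, leaving $414.
Veteran's Credit: income exceeds $218,300 by $31,100, which is 32 full-or-partial $1,000 increments; reduction = 32 × $30 = $960, leaving $870.
Total: $7,187 + $2,450 + $414 + $870 = $10,921.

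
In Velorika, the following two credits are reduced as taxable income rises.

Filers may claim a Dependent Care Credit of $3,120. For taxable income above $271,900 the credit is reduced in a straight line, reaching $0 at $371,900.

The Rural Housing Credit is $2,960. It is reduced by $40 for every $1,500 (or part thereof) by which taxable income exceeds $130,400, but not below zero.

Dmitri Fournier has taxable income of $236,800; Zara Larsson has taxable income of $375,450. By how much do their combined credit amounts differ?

Dmitri ($236,800): Dependent Care Credit: $236,800 is at or below the $271,900 threshold, so the full $3,120 applies. Rural Housing Credit: income exceeds $130,400 by $106,400, which is 71 full-or-partial $1,500 increments; reduction = 71 × $40 = $2,840, leaving $120. total $3,120 + $120 = $3,240
Zara ($375,450): Dependent Care Credit: $375,450 is at or above $371,900, so the credit is $0. Rural Housing Credit: income exceeds $130,400 by $245,050 → 164 increments × $40 = $6,560 ≥ base, so the credit is $0. total $0 + $0 = $0
Difference: |$3,240 − $0| = $3,240.

$3,240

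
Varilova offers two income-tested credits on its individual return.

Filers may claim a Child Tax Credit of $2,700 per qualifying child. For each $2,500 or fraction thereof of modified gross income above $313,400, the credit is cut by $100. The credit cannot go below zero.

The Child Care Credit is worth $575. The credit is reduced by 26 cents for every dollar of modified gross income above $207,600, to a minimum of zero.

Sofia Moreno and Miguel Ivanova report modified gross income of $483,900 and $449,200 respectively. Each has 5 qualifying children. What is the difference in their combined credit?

Sofia ($483,900): Child Tax Credit: base = 5 × $2,700 = $13,500. income exceeds $313,400 by $170,500, which is 69 full-or-partial $2,500 increments; reduction = 69 × $100 = $6,900, leaving $6,600. Child Care Credit: 26% of the $276,300 excess over $207,600 is $71,838 ≥ base, so the credit is $0. total $6,600 + $0 = $6,600
Miguel ($449,200): Child Tax Credit: base = 5 × $2,700 = $13,500. income exceeds $313,400 by $135,800, which is 55 full-or-partial $2,500 increments; reduction = 55 × $100 = $5,500, leaving $8,000. Child Care Credit: 26% of the $241,600 excess over $207,600 is $62,816 ≥ base, so the credit is $0. total $8,000 + $0 = $8,000
Difference: |$6,600 − $8,000| = $1,400.

$1,400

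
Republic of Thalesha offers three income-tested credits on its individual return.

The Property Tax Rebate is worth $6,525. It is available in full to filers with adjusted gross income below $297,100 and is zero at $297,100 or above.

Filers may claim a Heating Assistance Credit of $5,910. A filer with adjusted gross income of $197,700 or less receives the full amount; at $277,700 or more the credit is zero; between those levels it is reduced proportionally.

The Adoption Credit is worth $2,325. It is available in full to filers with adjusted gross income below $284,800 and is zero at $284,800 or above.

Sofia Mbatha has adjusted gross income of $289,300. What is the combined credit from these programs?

Property Tax Rebate: $289,300 is below the $297,100 cutoff, so the full $6,525 applies.
Heating Assistance Credit: $289,300 is at or above $277,700, so the credit is $0.
Adoption Credit: $289,300 meets or exceeds the $284,800 cutoff, so the credit is $0.
Total: $6,525 + $0 + $0 = $6,525.

$6,525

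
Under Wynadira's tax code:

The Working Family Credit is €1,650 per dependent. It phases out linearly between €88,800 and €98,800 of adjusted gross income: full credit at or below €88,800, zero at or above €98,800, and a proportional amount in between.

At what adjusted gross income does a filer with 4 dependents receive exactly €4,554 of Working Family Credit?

€91,900

Full credit = 4 × €1,650 = €6,600.
€4,554 is 4,554/6,600 of the full €6,600, so 2,046/6,600 of the €10,000 range has been used: income = €88,800 + €10,000 × 2,046/6,600 = €91,900.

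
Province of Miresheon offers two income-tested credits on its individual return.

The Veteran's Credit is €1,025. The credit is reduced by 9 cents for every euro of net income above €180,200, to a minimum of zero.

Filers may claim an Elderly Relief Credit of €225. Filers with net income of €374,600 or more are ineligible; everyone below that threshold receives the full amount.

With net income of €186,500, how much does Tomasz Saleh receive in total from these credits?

€683

Veteran's Credit: 9% of the €6,300 excess over €180,200 is €567; credit = €1,025 − €567 = €458.
Elderly Relief Credit: €186,500 is below the €374,600 cutoff, so the full €225 applies.
Total: €458 + €225 = €683.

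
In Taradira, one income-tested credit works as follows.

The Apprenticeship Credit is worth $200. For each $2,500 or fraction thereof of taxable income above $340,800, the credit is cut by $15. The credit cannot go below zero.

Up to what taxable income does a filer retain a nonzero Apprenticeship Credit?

$373,300

After 13 increments the reduction is 13 × $15 = $195, leaving $5; one more increment wipes it out. Increment 13 ends at excess 13 × $2,500 = $32,500, so the highest qualifying income is $340,800 + $32,500 = $373,300.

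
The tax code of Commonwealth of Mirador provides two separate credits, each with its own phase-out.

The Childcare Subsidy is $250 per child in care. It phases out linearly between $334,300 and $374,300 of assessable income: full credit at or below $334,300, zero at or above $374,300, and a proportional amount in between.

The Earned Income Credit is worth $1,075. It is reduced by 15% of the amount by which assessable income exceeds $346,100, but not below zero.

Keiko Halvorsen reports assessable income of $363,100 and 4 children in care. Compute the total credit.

Childcare Subsidy: base = 4 × $250 = $1,000. $363,100 is $28,800 into a $40,000 phase-out range, leaving 11,200/40,000 of the credit: $1,000 × 11,200/40,000 = $280.
Earned Income Credit: 15% of the $17,000 excess over $346,100 is $2,550 ≥ base, so the credit is $0.
Total: $280 + $0 = $280.

$280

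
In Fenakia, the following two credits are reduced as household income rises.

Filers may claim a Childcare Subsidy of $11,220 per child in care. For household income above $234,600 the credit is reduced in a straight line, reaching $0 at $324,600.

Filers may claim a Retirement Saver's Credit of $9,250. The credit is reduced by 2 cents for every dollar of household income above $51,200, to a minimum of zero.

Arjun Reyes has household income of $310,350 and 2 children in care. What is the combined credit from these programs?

$7,620

Childcare Subsidy: base = 2 × $11,220 = $22,440. $310,350 is $75,750 into a $90,000 phase-out range, leaving 14,250/90,000 of the credit: $22,440 × 14,250/90,000 = $3,553.
Retirement Saver's Credit: 2% of the $259,150 excess over $51,200 is $5,183; credit = $9,250 − $5,183 = $4,067.
Total: $3,553 + $4,067 = $7,620.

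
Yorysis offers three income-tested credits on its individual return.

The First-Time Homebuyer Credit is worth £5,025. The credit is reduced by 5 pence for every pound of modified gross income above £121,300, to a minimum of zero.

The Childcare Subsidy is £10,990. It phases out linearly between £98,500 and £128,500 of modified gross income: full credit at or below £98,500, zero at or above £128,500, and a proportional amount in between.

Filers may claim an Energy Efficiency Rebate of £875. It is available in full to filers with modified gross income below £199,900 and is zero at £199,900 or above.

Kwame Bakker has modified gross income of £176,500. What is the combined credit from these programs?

£3,140

First-Time Homebuyer Credit: 5% of the £55,200 excess over £121,300 is £2,760; credit = £5,025 − £2,760 = £2,265.
Childcare Subsidy: £176,500 is at or above £128,500, so the credit is £0.
Energy Efficiency Rebate: £176,500 is below the £199,900 cutoff, so the full £875 applies.
Total: £2,265 + £0 + £875 = £3,140.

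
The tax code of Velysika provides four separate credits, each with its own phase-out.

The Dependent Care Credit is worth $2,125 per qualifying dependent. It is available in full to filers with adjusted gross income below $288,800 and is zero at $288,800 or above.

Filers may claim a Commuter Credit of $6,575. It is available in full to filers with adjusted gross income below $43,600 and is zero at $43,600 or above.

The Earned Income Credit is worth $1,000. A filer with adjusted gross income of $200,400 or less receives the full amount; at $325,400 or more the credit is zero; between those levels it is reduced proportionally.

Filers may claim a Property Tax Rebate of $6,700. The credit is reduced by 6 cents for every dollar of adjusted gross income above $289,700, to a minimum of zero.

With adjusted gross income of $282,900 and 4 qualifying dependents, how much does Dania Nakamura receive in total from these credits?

Dependent Care Credit: base = 4 × $2,125 = $8,500. $282,900 is below the $288,800 cutoff, so the full $8,500 applies.
Commuter Credit: $282,900 meets or exceeds the $43,600 cutoff, so the credit is $0.
Earned Income Credit: $282,900 is $82,500 into a $125,000 phase-out range, leaving 42,500/125,000 of the credit: $1,000 × 42,500/125,000 = $340.
Property Tax Rebate: $282,900 is at or below the $289,700 threshold, so the full $6,700 applies.
Total: $8,500 + $0 + $340 + $6,700 = $15,540.

$15,540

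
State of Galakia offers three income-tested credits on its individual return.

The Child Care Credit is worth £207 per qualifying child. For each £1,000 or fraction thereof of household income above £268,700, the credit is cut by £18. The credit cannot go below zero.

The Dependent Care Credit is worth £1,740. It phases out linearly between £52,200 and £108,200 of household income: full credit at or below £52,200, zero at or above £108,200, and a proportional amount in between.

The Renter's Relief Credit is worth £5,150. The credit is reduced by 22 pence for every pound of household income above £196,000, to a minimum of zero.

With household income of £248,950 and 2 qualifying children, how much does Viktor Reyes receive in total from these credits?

£414

Child Care Credit: base = 2 × £207 = £414. £248,950 is at or below the £268,700 threshold, so the full £414 applies.
Dependent Care Credit: £248,950 is at or above £108,200, so the credit is £0.
Renter's Relief Credit: 22% of the £52,950 excess over £196,000 is £11,649 ≥ base, so the credit is £0.
Total: £414 + £0 + £0 = £414.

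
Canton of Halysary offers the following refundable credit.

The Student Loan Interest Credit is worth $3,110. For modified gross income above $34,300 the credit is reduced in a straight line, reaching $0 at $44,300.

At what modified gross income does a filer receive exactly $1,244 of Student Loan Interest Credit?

$1,244 is 1,244/3,110 of the full $3,110, so 1,866/3,110 of the $10,000 range has been used: income = $34,300 + $10,000 × 1,866/3,110 = $40,300.

$40,300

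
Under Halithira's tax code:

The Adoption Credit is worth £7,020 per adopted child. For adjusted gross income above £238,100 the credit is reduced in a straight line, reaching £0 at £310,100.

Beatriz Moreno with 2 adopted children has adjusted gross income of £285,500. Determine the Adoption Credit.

Adoption Credit: base = 2 × £7,020 = £14,040. £285,500 is £47,400 into a £72,000 phase-out range, leaving 24,600/72,000 of the credit: £14,040 × 24,600/72,000 = £4,797.

£4,797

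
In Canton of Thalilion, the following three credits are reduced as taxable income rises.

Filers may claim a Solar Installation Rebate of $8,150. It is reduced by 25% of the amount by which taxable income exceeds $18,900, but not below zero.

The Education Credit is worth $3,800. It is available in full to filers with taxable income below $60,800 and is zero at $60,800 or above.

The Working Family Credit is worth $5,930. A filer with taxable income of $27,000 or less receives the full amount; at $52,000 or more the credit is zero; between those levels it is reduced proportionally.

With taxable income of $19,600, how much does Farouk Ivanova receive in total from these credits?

$17,705

Solar Installation Rebate: 25% of the $700 excess over $18,900 is $175; credit = $8,150 − $175 = $7,975.
Education Credit: $19,600 is below the $60,800 cutoff, so the full $3,800 applies.
Working Family Credit: $19,600 is at or below the $27,000 threshold, so the full $5,930 applies.
Total: $7,975 + $3,800 + $5,930 = $17,705.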